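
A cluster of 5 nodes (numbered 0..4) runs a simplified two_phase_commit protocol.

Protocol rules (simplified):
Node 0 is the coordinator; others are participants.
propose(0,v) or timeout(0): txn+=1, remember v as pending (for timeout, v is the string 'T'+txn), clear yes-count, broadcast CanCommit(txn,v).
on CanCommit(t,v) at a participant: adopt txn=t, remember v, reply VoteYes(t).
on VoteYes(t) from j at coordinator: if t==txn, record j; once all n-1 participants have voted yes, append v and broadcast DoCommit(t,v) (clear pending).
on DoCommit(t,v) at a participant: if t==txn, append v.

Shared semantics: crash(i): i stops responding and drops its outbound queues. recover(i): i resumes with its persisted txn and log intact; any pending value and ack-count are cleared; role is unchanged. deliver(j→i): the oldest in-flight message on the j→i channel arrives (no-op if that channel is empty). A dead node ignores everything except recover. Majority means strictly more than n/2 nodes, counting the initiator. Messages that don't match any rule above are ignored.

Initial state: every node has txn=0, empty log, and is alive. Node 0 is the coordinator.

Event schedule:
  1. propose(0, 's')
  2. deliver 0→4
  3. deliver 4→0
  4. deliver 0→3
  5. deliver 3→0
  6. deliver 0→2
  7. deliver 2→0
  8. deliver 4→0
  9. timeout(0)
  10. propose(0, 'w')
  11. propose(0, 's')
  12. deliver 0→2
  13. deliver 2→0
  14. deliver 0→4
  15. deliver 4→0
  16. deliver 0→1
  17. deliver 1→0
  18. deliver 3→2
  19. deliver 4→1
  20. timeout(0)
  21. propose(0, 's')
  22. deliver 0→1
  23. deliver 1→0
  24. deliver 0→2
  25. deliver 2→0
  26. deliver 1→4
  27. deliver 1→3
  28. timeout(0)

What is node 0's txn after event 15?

4

e1 propose(0,'s'): 0[coor,t=1,-]
e2 deliver 0→4: 4[part,t=1,-]
e3 deliver 4→0: ·
e4 deliver 0→3: 3[part,t=1,-]
e5 deliver 3→0: ·
e6 deliver 0→2: 2[part,t=1,-]
e7 deliver 2→0: ·
e8 deliver 4→0: ·
e9 timeout(0): 0[coor,t=2,-]
e10 propose(0,'w'): 0[coor,t=3,-]
e11 propose(0,'s'): 0[coor,t=4,-]
e12 deliver 0→2: 2[part,t=2,-]
e13 deliver 2→0: ·
e14 deliver 0→4: 4[part,t=2,-]
e15 deliver 4→0: ·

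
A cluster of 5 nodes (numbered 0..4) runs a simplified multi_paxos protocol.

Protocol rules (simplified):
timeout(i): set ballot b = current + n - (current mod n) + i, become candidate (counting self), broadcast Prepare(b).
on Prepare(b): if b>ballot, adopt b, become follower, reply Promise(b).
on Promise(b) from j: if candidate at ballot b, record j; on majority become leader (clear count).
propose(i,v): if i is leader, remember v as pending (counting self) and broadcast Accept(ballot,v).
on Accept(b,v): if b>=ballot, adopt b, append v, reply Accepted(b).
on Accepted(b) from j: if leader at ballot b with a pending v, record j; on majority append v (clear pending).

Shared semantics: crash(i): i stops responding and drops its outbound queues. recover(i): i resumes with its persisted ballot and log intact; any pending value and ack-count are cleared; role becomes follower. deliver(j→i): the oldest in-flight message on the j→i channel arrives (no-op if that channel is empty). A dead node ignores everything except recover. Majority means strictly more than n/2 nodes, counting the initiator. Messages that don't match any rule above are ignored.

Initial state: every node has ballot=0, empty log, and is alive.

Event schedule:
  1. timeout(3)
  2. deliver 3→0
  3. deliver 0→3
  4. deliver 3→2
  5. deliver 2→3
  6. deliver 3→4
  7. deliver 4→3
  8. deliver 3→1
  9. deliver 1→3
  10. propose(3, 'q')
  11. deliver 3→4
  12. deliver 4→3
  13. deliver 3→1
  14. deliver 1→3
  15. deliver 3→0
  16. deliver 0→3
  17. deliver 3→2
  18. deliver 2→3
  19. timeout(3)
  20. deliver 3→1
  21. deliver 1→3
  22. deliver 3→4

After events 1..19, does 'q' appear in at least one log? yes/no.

yes

after 1 — timeout(3): n3:cand/b8/[-]
after 2 — deliver 3→0: n0:foll/b8/[-]
after 3 — deliver 0→3: ·
after 4 — deliver 3→2: n2:foll/b8/[-]
after 5 — deliver 2→3: n3:lead/b8/[-]
after 6 — deliver 3→4: n4:foll/b8/[-]
after 7 — deliver 4→3: ·
after 8 — deliver 3→1: n1:foll/b8/[-]
after 9 — deliver 1→3: ·
after 10 — propose(3,'q'): ·
after 11 — deliver 3→4: n4:foll/b8/[q]
after 12 — deliver 4→3: ·
after 13 — deliver 3→1: n1:foll/b8/[q]
after 14 — deliver 1→3: n3:lead/b8/[q]
after 15 — deliver 3→0: n0:foll/b8/[q]
after 16 — deliver 0→3: ·
after 17 — deliver 3→2: n2:foll/b8/[q]
after 18 — deliver 2→3: ·
after 19 — timeout(3): n3:cand/b13/[q]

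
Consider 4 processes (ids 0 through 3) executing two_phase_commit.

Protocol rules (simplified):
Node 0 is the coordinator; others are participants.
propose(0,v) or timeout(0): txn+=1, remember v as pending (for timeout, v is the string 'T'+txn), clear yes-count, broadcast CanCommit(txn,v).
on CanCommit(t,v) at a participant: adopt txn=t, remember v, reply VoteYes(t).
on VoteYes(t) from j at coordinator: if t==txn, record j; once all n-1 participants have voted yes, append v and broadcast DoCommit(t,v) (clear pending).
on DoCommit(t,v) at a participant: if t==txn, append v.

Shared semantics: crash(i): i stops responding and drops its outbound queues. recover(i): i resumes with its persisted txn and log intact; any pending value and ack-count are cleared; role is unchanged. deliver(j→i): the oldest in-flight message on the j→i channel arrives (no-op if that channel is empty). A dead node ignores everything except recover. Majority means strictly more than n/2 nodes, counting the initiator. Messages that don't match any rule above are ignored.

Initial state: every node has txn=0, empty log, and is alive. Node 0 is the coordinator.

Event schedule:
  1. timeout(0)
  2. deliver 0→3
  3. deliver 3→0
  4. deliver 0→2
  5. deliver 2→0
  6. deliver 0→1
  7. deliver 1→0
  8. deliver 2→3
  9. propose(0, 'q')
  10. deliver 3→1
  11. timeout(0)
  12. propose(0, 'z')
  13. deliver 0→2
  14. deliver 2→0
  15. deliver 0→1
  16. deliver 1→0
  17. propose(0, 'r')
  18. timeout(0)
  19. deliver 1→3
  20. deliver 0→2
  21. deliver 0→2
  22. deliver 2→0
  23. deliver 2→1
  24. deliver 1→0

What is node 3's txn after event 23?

[1] timeout(0) → N0(coor t1 [-])
[2] deliver 0→3 → N3(part t1 [-])
[3] deliver 3→0 → ∅
[4] deliver 0→2 → N2(part t1 [-])
[5] deliver 2→0 → ∅
[6] deliver 0→1 → N1(part t1 [-])
[7] deliver 1→0 → N0(coor t1 [T1])
[8] deliver 2→3 → ∅
[9] propose(0,'q') → N0(coor t2 [T1])
[10] deliver 3→1 → ∅
[11] timeout(0) → N0(coor t3 [T1])
[12] propose(0,'z') → N0(coor t4 [T1])
[13] deliver 0→2 → N2(part t1 [T1])
[14] deliver 2→0 → ∅
[15] deliver 0→1 → N1(part t1 [T1])
[16] deliver 1→0 → ∅
[17] propose(0,'r') → N0(coor t5 [T1])
[18] timeout(0) → N0(coor t6 [T1])
[19] deliver 1→3 → ∅
[20] deliver 0→2 → N2(part t2 [T1])
[21] deliver 0→2 → N2(part t3 [T1])
[22] deliver 2→0 → ∅
[23] deliver 2→1 → ∅

1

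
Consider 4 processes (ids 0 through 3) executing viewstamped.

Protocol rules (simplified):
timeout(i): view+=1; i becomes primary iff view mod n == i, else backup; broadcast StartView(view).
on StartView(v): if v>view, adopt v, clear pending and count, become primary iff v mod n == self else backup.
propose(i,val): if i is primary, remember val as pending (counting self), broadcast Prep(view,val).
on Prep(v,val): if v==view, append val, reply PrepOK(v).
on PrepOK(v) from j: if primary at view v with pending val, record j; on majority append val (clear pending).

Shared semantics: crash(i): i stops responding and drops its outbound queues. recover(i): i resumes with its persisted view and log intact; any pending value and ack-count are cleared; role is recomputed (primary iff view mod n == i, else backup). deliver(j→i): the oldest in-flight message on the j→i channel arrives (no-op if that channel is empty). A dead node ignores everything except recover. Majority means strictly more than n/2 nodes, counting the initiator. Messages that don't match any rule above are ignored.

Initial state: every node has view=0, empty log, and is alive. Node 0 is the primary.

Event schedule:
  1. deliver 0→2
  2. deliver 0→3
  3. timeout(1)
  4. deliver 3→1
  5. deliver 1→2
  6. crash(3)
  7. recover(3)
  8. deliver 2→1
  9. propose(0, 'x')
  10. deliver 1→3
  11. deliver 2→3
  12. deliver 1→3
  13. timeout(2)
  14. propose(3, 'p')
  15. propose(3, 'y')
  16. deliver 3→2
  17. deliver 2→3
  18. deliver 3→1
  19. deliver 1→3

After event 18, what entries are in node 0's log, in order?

1. deliver 0→2:  nop
2. deliver 0→3:  nop
3. timeout(1):  <1:prim v1 ->
4. deliver 3→1:  nop
5. deliver 1→2:  <2:back v1 ->
6. crash(3):  <3:✗back v0 ->
7. recover(3):  <3:back v0 ->
8. deliver 2→1:  nop
9. propose(0,'x'):  nop
10. deliver 1→3:  <3:back v1 ->
11. deliver 2→3:  nop
12. deliver 1→3:  nop
13. timeout(2):  <2:prim v2 ->
14. propose(3,'p'):  nop
15. propose(3,'y'):  nop
16. deliver 3→2:  nop
17. deliver 2→3:  <3:back v2 ->
18. deliver 3→1:  nop

empty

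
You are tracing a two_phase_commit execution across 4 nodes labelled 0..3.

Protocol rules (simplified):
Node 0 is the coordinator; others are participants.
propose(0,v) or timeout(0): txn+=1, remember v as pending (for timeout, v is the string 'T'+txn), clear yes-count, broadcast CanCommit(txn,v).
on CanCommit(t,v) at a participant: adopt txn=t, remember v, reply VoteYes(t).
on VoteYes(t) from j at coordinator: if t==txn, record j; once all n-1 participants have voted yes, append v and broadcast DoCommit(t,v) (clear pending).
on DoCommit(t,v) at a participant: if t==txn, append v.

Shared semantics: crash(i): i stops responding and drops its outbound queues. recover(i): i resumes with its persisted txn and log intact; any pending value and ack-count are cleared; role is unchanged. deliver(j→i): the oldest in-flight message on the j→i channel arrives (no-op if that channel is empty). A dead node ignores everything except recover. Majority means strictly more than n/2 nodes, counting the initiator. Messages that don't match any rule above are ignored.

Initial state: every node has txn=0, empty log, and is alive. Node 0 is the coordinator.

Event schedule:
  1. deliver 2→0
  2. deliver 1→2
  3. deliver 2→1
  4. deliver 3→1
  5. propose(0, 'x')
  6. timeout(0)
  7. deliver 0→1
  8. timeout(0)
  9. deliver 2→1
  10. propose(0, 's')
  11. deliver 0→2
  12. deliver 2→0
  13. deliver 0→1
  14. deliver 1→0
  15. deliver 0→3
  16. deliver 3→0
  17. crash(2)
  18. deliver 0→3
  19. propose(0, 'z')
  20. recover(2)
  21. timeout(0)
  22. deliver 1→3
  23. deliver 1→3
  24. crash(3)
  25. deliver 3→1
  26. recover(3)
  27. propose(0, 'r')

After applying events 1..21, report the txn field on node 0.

e1 deliver 2→0: ·
e2 deliver 1→2: ·
e3 deliver 2→1: ·
e4 deliver 3→1: ·
e5 propose(0,'x'): 0[coor,t=1,-]
e6 timeout(0): 0[coor,t=2,-]
e7 deliver 0→1: 1[part,t=1,-]
e8 timeout(0): 0[coor,t=3,-]
e9 deliver 2→1: ·
e10 propose(0,'s'): 0[coor,t=4,-]
e11 deliver 0→2: 2[part,t=1,-]
e12 deliver 2→0: ·
e13 deliver 0→1: 1[part,t=2,-]
e14 deliver 1→0: ·
e15 deliver 0→3: 3[part,t=1,-]
e16 deliver 3→0: ·
e17 crash(2): 2[✗part,t=1,-]
e18 deliver 0→3: 3[part,t=2,-]
e19 propose(0,'z'): 0[coor,t=5,-]
e20 recover(2): 2[part,t=1,-]
e21 timeout(0): 0[coor,t=6,-]

6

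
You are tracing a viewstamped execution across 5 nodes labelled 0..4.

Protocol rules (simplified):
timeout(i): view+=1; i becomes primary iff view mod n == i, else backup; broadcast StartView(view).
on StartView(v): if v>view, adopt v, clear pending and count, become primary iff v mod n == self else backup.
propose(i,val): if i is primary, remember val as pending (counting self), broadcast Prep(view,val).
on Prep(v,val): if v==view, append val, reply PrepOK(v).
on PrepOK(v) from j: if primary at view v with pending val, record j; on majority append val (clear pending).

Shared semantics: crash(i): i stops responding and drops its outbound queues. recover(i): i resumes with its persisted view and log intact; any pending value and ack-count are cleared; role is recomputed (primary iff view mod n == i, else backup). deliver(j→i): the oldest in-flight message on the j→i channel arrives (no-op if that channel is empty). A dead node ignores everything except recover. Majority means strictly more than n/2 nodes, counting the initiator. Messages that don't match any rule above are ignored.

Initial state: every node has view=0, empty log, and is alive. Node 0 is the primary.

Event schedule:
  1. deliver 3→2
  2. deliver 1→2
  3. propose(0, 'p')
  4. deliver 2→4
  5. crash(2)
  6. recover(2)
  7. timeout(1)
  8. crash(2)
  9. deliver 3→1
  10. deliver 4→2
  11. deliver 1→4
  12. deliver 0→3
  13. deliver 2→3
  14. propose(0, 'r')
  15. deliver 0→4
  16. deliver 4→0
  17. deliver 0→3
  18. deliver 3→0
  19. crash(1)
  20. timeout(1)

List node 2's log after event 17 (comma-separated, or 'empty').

step 1 deliver 3→2: —
step 2 deliver 1→2: —
step 3 propose(0,'p'): —
step 4 deliver 2→4: —
step 5 crash(2): 2={✗back,v=0,log=-}
step 6 recover(2): 2={back,v=0,log=-}
step 7 timeout(1): 1={prim,v=1,log=-}
step 8 crash(2): 2={✗back,v=0,log=-}
step 9 deliver 3→1: —
step 10 deliver 4→2: —
step 11 deliver 1→4: 4={back,v=1,log=-}
step 12 deliver 0→3: 3={back,v=0,log=p}
step 13 deliver 2→3: —
step 14 propose(0,'r'): —
step 15 deliver 0→4: —
step 16 deliver 4→0: —
step 17 deliver 0→3: 3={back,v=0,log=p,r}

empty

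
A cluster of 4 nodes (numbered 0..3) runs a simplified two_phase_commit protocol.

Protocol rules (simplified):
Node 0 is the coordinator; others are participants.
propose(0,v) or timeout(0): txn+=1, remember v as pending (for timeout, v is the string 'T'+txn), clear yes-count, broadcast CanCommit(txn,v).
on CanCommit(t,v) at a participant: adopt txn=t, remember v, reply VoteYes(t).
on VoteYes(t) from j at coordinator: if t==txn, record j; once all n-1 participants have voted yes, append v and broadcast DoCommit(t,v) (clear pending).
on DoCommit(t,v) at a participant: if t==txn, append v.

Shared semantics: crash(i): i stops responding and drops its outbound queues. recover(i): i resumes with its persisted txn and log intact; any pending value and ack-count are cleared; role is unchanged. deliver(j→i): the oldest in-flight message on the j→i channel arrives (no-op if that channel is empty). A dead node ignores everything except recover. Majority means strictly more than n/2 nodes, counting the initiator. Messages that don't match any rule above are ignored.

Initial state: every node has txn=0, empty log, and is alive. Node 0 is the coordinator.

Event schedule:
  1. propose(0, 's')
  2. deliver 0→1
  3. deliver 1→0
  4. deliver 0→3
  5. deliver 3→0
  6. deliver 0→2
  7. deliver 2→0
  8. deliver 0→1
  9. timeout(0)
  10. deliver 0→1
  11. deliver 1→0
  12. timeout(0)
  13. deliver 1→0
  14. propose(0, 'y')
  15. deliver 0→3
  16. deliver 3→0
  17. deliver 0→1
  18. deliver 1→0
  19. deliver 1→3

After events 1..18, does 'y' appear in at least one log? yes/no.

1. propose(0,'s'):  <0:coor t1 ->
2. deliver 0→1:  <1:part t1 ->
3. deliver 1→0:  nop
4. deliver 0→3:  <3:part t1 ->
5. deliver 3→0:  nop
6. deliver 0→2:  <2:part t1 ->
7. deliver 2→0:  <0:coor t1 s>
8. deliver 0→1:  <1:part t1 s>
9. timeout(0):  <0:coor t2 s>
10. deliver 0→1:  <1:part t2 s>
11. deliver 1→0:  nop
12. timeout(0):  <0:coor t3 s>
13. deliver 1→0:  nop
14. propose(0,'y'):  <0:coor t4 s>
15. deliver 0→3:  <3:part t1 s>
16. deliver 3→0:  nop
17. deliver 0→1:  <1:part t3 s>
18. deliver 1→0:  nop

no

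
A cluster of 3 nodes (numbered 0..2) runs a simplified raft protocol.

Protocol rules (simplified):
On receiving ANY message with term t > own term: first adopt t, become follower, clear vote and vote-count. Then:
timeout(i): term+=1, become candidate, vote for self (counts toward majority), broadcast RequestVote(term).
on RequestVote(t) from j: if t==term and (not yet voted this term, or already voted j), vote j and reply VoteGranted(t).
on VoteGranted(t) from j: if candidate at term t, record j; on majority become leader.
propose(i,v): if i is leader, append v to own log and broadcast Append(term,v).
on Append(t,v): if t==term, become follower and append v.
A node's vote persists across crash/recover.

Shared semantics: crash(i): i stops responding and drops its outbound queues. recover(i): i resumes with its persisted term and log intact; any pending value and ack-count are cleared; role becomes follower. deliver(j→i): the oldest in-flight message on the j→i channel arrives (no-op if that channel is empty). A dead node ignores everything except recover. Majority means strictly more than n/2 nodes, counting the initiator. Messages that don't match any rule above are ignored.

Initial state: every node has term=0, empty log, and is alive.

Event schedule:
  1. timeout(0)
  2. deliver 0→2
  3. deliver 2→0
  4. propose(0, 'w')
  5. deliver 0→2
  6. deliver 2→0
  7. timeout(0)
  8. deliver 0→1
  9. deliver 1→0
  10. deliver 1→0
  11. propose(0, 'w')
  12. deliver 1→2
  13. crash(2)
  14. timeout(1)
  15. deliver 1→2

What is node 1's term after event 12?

1

e1 timeout(0): 0[cand,t=1,-]
e2 deliver 0→2: 2[foll,t=1,-]
e3 deliver 2→0: 0[lead,t=1,-]
e4 propose(0,'w'): 0[lead,t=1,w]
e5 deliver 0→2: 2[foll,t=1,w]
e6 deliver 2→0: ·
e7 timeout(0): 0[cand,t=2,w]
e8 deliver 0→1: 1[foll,t=1,-]
e9 deliver 1→0: ·
e10 deliver 1→0: ·
e11 propose(0,'w'): ·
e12 deliver 1→2: ·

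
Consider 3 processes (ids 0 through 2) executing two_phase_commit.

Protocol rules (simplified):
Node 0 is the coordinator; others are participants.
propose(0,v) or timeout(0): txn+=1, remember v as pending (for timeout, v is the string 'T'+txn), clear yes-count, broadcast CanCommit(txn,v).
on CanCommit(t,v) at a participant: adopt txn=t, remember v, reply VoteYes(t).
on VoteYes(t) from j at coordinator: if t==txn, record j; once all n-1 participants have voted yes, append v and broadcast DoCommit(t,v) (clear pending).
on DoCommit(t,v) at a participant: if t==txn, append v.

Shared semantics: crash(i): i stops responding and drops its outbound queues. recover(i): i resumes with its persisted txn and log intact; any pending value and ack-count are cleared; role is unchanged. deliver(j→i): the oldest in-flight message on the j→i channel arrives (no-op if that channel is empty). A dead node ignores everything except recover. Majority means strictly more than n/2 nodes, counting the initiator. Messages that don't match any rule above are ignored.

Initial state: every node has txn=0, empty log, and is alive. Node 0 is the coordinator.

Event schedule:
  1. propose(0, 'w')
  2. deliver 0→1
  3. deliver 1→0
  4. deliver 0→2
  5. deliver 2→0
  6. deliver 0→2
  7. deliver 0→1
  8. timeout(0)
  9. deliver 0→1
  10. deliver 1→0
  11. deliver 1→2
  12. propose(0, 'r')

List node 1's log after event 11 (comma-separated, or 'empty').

1. propose(0,'w'):  <0:coor t1 ->
2. deliver 0→1:  <1:part t1 ->
3. deliver 1→0:  nop
4. deliver 0→2:  <2:part t1 ->
5. deliver 2→0:  <0:coor t1 w>
6. deliver 0→2:  <2:part t1 w>
7. deliver 0→1:  <1:part t1 w>
8. timeout(0):  <0:coor t2 w>
9. deliver 0→1:  <1:part t2 w>
10. deliver 1→0:  nop
11. deliver 1→2:  nop

w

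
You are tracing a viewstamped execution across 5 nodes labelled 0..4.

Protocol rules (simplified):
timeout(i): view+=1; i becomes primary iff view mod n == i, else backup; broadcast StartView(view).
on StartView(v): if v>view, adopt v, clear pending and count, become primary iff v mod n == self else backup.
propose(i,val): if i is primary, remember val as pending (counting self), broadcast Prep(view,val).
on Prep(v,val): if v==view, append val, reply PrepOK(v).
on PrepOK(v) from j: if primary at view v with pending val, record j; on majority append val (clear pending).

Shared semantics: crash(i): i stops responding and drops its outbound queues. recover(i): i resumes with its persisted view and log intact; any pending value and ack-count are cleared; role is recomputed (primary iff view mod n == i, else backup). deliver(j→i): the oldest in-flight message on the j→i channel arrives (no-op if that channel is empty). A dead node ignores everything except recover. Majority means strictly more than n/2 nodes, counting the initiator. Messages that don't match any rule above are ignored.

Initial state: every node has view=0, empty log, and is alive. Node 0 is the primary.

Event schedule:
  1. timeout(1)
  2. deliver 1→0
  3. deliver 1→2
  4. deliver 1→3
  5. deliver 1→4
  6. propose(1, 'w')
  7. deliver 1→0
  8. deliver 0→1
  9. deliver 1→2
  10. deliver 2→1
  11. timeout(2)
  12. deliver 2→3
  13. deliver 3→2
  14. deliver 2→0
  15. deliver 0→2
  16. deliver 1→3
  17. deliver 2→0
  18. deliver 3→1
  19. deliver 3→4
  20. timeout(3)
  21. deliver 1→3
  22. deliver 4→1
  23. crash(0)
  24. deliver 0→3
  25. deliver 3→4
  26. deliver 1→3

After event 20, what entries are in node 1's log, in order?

1. timeout(1):  <1:prim v1 ->
2. deliver 1→0:  <0:back v1 ->
3. deliver 1→2:  <2:back v1 ->
4. deliver 1→3:  <3:back v1 ->
5. deliver 1→4:  <4:back v1 ->
6. propose(1,'w'):  nop
7. deliver 1→0:  <0:back v1 w>
8. deliver 0→1:  nop
9. deliver 1→2:  <2:back v1 w>
10. deliver 2→1:  <1:prim v1 w>
11. timeout(2):  <2:prim v2 w>
12. deliver 2→3:  <3:back v2 ->
13. deliver 3→2:  nop
14. deliver 2→0:  <0:back v2 w>
15. deliver 0→2:  nop
16. deliver 1→3:  nop
17. deliver 2→0:  nop
18. deliver 3→1:  nop
19. deliver 3→4:  nop
20. timeout(3):  <3:prim v3 ->

w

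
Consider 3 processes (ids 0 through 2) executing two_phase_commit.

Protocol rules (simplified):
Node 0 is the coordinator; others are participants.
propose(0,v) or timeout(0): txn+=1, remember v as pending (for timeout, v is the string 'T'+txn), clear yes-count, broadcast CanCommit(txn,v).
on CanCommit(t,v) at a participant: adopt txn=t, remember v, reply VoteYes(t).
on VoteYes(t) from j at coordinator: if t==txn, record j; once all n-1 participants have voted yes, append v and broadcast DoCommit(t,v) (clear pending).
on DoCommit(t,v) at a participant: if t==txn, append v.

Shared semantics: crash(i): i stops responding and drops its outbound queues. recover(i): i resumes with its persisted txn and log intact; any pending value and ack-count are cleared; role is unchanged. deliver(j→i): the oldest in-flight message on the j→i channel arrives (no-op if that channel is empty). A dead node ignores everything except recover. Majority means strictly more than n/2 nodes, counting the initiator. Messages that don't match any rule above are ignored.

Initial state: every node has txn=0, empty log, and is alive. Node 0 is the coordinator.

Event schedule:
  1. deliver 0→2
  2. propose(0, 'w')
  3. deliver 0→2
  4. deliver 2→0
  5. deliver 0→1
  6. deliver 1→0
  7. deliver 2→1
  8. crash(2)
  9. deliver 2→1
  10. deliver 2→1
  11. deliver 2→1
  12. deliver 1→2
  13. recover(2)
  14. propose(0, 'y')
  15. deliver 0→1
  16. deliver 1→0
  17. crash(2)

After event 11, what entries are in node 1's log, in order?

empty

[1] deliver 0→2 → ∅
[2] propose(0,'w') → N0(coor t1 [-])
[3] deliver 0→2 → N2(part t1 [-])
[4] deliver 2→0 → ∅
[5] deliver 0→1 → N1(part t1 [-])
[6] deliver 1→0 → N0(coor t1 [w])
[7] deliver 2→1 → ∅
[8] crash(2) → N2(✗part t1 [-])
[9] deliver 2→1 → ∅
[10] deliver 2→1 → ∅
[11] deliver 2→1 → ∅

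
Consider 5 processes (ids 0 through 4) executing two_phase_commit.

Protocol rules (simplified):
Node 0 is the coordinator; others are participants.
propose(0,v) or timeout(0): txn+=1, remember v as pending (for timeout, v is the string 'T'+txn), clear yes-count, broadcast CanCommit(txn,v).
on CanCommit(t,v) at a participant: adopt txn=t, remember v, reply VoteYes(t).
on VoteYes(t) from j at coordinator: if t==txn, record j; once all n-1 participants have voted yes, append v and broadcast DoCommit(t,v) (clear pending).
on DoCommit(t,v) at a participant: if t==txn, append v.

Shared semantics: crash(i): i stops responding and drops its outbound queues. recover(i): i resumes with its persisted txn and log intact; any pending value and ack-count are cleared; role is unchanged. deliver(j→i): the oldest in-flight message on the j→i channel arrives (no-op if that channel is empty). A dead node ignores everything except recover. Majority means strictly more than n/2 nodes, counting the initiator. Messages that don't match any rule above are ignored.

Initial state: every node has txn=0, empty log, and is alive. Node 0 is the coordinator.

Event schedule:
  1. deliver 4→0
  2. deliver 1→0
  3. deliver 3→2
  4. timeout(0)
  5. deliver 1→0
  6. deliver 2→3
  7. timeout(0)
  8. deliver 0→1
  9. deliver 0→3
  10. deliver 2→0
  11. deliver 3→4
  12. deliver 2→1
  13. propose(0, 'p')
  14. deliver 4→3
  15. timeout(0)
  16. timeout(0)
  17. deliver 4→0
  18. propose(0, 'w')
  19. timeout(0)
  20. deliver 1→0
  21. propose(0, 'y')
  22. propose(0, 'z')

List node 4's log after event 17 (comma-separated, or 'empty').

empty

e1 deliver 4→0: ·
e2 deliver 1→0: ·
e3 deliver 3→2: ·
e4 timeout(0): 0[coor,t=1,-]
e5 deliver 1→0: ·
e6 deliver 2→3: ·
e7 timeout(0): 0[coor,t=2,-]
e8 deliver 0→1: 1[part,t=1,-]
e9 deliver 0→3: 3[part,t=1,-]
e10 deliver 2→0: ·
e11 deliver 3→4: ·
e12 deliver 2→1: ·
e13 propose(0,'p'): 0[coor,t=3,-]
e14 deliver 4→3: ·
e15 timeout(0): 0[coor,t=4,-]
e16 timeout(0): 0[coor,t=5,-]
e17 deliver 4→0: ·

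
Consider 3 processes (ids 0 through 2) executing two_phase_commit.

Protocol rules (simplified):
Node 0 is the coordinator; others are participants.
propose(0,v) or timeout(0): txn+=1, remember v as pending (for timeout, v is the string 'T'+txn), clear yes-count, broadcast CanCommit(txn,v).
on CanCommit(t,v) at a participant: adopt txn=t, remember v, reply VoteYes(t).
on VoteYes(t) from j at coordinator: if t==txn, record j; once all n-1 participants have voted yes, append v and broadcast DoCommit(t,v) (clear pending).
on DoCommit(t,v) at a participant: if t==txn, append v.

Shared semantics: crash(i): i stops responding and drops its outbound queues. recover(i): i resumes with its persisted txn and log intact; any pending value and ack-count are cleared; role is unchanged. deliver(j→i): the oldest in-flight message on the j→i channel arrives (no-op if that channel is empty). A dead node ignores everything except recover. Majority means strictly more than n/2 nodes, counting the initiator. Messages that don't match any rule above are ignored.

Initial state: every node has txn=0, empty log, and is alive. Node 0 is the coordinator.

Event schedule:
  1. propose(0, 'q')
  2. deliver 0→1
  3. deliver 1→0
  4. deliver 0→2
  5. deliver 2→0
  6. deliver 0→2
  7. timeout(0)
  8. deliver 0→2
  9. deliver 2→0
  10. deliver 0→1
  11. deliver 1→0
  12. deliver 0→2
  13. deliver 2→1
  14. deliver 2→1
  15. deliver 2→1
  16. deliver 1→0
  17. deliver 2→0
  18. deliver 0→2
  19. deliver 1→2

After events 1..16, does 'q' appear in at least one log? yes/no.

yes

after 1 — propose(0,'q'): n0:coor/t1/[-]
after 2 — deliver 0→1: n1:part/t1/[-]
after 3 — deliver 1→0: ·
after 4 — deliver 0→2: n2:part/t1/[-]
after 5 — deliver 2→0: n0:coor/t1/[q]
after 6 — deliver 0→2: n2:part/t1/[q]
after 7 — timeout(0): n0:coor/t2/[q]
after 8 — deliver 0→2: n2:part/t2/[q]
after 9 — deliver 2→0: ·
after 10 — deliver 0→1: n1:part/t1/[q]
after 11 — deliver 1→0: ·
after 12 — deliver 0→2: ·
after 13 — deliver 2→1: ·
after 14 — deliver 2→1: ·
after 15 — deliver 2→1: ·
after 16 — deliver 1→0: ·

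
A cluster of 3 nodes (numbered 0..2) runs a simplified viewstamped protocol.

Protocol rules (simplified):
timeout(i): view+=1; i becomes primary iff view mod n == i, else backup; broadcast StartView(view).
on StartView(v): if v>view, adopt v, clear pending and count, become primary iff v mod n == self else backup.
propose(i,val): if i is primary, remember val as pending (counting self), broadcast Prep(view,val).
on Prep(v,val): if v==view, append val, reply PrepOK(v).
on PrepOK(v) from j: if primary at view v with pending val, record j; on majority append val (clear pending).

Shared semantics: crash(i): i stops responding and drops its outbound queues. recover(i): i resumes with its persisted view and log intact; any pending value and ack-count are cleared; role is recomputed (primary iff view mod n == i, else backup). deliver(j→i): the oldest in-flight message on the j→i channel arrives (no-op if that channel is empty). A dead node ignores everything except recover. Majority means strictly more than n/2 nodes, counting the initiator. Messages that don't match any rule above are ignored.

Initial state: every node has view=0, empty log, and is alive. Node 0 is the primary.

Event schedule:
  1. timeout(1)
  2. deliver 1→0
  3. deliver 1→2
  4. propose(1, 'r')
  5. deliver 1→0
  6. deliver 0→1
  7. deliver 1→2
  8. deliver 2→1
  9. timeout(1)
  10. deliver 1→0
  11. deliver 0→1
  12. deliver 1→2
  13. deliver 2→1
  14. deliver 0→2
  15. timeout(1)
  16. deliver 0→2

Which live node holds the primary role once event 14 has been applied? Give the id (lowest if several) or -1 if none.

step 1 timeout(1): 1={prim,v=1,log=-}
step 2 deliver 1→0: 0={back,v=1,log=-}
step 3 deliver 1→2: 2={back,v=1,log=-}
step 4 propose(1,'r'): —
step 5 deliver 1→0: 0={back,v=1,log=r}
step 6 deliver 0→1: 1={prim,v=1,log=r}
step 7 deliver 1→2: 2={back,v=1,log=r}
step 8 deliver 2→1: —
step 9 timeout(1): 1={back,v=2,log=r}
step 10 deliver 1→0: 0={back,v=2,log=r}
step 11 deliver 0→1: —
step 12 deliver 1→2: 2={prim,v=2,log=r}
step 13 deliver 2→1: —
step 14 deliver 0→2: —

2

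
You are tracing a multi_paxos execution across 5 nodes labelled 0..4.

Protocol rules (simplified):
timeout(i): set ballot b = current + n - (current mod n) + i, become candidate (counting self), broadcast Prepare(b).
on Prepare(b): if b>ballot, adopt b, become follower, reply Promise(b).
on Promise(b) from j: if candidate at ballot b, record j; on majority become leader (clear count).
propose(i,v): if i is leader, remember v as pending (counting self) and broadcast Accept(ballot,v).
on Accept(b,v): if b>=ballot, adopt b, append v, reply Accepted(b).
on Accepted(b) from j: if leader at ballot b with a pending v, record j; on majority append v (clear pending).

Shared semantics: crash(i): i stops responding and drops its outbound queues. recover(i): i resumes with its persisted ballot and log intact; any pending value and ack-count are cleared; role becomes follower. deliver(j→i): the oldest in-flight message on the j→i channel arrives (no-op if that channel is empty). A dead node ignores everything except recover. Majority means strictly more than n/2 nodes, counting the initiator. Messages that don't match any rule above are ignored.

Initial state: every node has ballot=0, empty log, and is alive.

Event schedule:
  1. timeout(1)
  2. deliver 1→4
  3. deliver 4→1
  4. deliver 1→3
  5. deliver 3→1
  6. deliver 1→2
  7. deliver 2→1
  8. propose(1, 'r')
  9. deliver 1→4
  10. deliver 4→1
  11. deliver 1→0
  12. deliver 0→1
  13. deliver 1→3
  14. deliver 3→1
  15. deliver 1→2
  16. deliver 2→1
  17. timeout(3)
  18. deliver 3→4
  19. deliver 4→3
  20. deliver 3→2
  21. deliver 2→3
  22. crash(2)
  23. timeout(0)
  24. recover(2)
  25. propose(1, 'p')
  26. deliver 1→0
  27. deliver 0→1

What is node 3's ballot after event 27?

13

after 1 — timeout(1): n1:cand/b6/[-]
after 2 — deliver 1→4: n4:foll/b6/[-]
after 3 — deliver 4→1: ·
after 4 — deliver 1→3: n3:foll/b6/[-]
after 5 — deliver 3→1: n1:lead/b6/[-]
after 6 — deliver 1→2: n2:foll/b6/[-]
after 7 — deliver 2→1: ·
after 8 — propose(1,'r'): ·
after 9 — deliver 1→4: n4:foll/b6/[r]
after 10 — deliver 4→1: ·
after 11 — deliver 1→0: n0:foll/b6/[-]
after 12 — deliver 0→1: ·
after 13 — deliver 1→3: n3:foll/b6/[r]
after 14 — deliver 3→1: n1:lead/b6/[r]
after 15 — deliver 1→2: n2:foll/b6/[r]
after 16 — deliver 2→1: ·
after 17 — timeout(3): n3:cand/b13/[r]
after 18 — deliver 3→4: n4:foll/b13/[r]
after 19 — deliver 4→3: ·
after 20 — deliver 3→2: n2:foll/b13/[r]
after 21 — deliver 2→3: n3:lead/b13/[r]
after 22 — crash(2): n2:✗foll/b13/[r]
after 23 — timeout(0): n0:cand/b10/[-]
after 24 — recover(2): n2:foll/b13/[r]
after 25 — propose(1,'p'): ·
after 26 — deliver 1→0: ·
after 27 — deliver 0→1: n1:foll/b10/[r]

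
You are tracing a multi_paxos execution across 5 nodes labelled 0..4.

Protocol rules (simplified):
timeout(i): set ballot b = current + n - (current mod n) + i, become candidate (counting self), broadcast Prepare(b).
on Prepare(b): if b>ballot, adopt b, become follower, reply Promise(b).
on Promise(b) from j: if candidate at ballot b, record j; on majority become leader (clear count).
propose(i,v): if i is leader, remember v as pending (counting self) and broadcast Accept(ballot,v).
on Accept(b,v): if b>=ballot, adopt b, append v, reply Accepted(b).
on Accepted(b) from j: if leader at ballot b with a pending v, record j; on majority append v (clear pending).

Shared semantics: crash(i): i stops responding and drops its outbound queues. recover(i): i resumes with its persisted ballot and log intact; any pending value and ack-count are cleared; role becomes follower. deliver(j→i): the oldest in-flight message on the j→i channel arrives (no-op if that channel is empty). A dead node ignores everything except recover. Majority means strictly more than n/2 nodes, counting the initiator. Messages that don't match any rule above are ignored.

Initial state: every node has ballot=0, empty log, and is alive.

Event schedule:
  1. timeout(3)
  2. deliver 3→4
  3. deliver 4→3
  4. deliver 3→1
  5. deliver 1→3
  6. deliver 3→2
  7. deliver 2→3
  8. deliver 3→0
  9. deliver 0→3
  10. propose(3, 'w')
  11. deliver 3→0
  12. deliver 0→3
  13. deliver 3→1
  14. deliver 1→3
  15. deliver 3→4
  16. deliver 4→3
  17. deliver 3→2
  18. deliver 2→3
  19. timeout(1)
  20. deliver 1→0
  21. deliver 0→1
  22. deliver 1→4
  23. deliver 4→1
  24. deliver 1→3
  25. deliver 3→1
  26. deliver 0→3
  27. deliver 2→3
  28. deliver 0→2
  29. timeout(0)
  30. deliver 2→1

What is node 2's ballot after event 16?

[1] timeout(3) → N3(cand b8 [-])
[2] deliver 3→4 → N4(foll b8 [-])
[3] deliver 4→3 → ∅
[4] deliver 3→1 → N1(foll b8 [-])
[5] deliver 1→3 → N3(lead b8 [-])
[6] deliver 3→2 → N2(foll b8 [-])
[7] deliver 2→3 → ∅
[8] deliver 3→0 → N0(foll b8 [-])
[9] deliver 0→3 → ∅
[10] propose(3,'w') → ∅
[11] deliver 3→0 → N0(foll b8 [w])
[12] deliver 0→3 → ∅
[13] deliver 3→1 → N1(foll b8 [w])
[14] deliver 1→3 → N3(lead b8 [w])
[15] deliver 3→4 → N4(foll b8 [w])
[16] deliver 4→3 → ∅

8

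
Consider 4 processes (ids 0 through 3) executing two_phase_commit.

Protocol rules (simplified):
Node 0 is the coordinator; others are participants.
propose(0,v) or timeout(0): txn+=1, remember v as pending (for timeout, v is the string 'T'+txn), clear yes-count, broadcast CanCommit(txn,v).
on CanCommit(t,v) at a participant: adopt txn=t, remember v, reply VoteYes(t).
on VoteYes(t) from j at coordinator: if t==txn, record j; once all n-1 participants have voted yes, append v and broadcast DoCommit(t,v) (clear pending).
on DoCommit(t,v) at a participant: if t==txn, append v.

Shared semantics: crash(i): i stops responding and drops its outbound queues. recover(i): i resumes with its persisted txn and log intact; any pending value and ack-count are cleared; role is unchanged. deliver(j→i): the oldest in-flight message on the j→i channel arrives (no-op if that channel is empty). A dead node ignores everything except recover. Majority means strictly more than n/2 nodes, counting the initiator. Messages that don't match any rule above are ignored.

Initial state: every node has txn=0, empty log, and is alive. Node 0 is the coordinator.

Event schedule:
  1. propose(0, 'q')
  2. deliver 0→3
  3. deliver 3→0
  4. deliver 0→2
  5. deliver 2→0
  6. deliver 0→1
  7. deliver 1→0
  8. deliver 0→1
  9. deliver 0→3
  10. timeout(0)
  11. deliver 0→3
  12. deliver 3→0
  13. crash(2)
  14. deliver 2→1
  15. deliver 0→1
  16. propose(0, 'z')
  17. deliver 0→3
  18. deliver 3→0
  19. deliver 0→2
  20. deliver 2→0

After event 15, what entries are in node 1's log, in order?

step 1 propose(0,'q'): 0={coor,t=1,log=-}
step 2 deliver 0→3: 3={part,t=1,log=-}
step 3 deliver 3→0: —
step 4 deliver 0→2: 2={part,t=1,log=-}
step 5 deliver 2→0: —
step 6 deliver 0→1: 1={part,t=1,log=-}
step 7 deliver 1→0: 0={coor,t=1,log=q}
step 8 deliver 0→1: 1={part,t=1,log=q}
step 9 deliver 0→3: 3={part,t=1,log=q}
step 10 timeout(0): 0={coor,t=2,log=q}
step 11 deliver 0→3: 3={part,t=2,log=q}
step 12 deliver 3→0: —
step 13 crash(2): 2={✗part,t=1,log=-}
step 14 deliver 2→1: —
step 15 deliver 0→1: 1={part,t=2,log=q}

q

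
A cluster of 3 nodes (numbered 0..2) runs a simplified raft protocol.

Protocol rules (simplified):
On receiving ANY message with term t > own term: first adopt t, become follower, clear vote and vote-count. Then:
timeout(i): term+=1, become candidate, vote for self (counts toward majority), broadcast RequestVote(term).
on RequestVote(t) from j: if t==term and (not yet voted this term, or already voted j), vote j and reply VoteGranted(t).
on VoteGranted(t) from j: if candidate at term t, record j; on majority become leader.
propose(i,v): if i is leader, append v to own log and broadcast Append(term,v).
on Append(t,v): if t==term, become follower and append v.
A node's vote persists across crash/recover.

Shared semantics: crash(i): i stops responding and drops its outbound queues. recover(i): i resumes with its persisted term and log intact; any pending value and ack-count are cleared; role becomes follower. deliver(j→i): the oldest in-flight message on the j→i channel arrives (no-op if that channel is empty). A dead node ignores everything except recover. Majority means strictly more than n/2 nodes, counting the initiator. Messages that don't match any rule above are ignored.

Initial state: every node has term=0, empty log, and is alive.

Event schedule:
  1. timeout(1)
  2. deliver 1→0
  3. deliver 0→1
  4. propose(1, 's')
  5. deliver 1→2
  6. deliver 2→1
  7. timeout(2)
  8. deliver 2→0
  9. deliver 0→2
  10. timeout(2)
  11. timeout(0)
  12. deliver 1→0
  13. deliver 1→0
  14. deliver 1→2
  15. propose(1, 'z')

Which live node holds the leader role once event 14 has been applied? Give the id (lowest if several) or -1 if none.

1

[1] timeout(1) → N1(cand t1 [-])
[2] deliver 1→0 → N0(foll t1 [-])
[3] deliver 0→1 → N1(lead t1 [-])
[4] propose(1,'s') → N1(lead t1 [s])
[5] deliver 1→2 → N2(foll t1 [-])
[6] deliver 2→1 → ∅
[7] timeout(2) → N2(cand t2 [-])
[8] deliver 2→0 → N0(foll t2 [-])
[9] deliver 0→2 → N2(lead t2 [-])
[10] timeout(2) → N2(cand t3 [-])
[11] timeout(0) → N0(cand t3 [-])
[12] deliver 1→0 → ∅
[13] deliver 1→0 → ∅
[14] deliver 1→2 → ∅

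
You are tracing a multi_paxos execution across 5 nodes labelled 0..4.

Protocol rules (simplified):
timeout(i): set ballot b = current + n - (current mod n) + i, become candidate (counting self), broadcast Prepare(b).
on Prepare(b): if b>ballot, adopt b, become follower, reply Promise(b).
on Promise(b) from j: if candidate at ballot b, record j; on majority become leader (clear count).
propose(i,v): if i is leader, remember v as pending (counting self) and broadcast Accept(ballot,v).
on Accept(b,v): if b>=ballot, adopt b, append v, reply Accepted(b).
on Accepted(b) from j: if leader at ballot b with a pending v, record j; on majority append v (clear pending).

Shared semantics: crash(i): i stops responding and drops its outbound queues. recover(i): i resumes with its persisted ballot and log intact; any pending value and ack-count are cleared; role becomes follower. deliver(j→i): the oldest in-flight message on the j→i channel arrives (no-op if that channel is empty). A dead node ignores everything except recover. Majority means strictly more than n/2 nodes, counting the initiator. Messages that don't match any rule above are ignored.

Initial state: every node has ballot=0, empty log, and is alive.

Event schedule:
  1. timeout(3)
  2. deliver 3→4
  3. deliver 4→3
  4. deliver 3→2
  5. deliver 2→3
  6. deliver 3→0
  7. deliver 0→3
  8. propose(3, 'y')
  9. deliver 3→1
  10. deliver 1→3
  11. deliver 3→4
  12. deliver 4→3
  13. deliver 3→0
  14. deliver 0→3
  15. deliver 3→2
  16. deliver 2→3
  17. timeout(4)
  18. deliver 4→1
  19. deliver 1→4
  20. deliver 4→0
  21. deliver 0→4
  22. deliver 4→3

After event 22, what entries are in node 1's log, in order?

[1] timeout(3) → N3(cand b8 [-])
[2] deliver 3→4 → N4(foll b8 [-])
[3] deliver 4→3 → ∅
[4] deliver 3→2 → N2(foll b8 [-])
[5] deliver 2→3 → N3(lead b8 [-])
[6] deliver 3→0 → N0(foll b8 [-])
[7] deliver 0→3 → ∅
[8] propose(3,'y') → ∅
[9] deliver 3→1 → N1(foll b8 [-])
[10] deliver 1→3 → ∅
[11] deliver 3→4 → N4(foll b8 [y])
[12] deliver 4→3 → ∅
[13] deliver 3→0 → N0(foll b8 [y])
[14] deliver 0→3 → N3(lead b8 [y])
[15] deliver 3→2 → N2(foll b8 [y])
[16] deliver 2→3 → ∅
[17] timeout(4) → N4(cand b14 [y])
[18] deliver 4→1 → N1(foll b14 [-])
[19] deliver 1→4 → ∅
[20] deliver 4→0 → N0(foll b14 [y])
[21] deliver 0→4 → N4(lead b14 [y])
[22] deliver 4→3 → N3(foll b14 [y])

empty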